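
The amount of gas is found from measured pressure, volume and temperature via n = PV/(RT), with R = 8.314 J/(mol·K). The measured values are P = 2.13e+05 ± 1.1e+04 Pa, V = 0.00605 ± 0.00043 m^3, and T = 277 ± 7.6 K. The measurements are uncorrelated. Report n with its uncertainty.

0.560 ± 0.0515 mol

For a monomial n ∝ P, V, T^-1, fractional errors add in quadrature:
  (1·δP/P)² = (1×0.0516)² = 0.00267;  (1·δV/V)² = (1×0.0711)² = 0.00505;  (-1·δT/T)² = (-1×0.0274)² = 0.000753
δn/n = √(0.00847) = 0.0920
n = 0.560 mol, so δn = 0.0920 × 0.560 = 0.0515 mol.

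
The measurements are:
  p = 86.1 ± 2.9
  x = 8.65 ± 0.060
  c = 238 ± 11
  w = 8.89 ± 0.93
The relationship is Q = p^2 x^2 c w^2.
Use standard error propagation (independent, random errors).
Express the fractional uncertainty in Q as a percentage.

22.5%

Since Q is a product/quotient, work with relative uncertainties:
  (2·δp/p)² = (2×0.0337)² = 0.00454;  (2·δx/x)² = (2×0.00694)² = 0.000192;  (1·δc/c)² = (1×0.0462)² = 0.00214;  (2·δw/w)² = (2×0.105)² = 0.0438
δQ/Q = √(0.0506) = 0.225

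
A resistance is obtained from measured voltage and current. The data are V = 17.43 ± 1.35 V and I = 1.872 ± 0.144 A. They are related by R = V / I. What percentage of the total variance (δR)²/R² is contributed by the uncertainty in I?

(δR/R)² = (1·δV/V)² + (-1·δI/I)²
  V term: (1×0.0775)² = 0.00600
  I term: (-1×0.0769)² = 0.00592
Total = 0.0119. Share from I = 0.00592/0.0119 = 0.497.

49.7%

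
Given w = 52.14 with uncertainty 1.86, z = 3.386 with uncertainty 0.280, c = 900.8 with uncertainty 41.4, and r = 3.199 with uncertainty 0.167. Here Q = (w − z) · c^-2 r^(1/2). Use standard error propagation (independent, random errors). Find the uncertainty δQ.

Let u = w − z = 48.75. δu = √(δw² + δz²) = √(3.46 + 0.0784) = 1.88, so δu/u = 0.0386.
Q is then a monomial in u, c, r:
δQ/Q = √((δu/u)² + (-2·δc/c)² + (½·δr/r)²) = √(0.00149 + 0.00845 + 0.000681) = 0.103
Q = 0.0001075, so δQ = 0.103 × 0.0001075 = 1.11e-05.

1.11e-05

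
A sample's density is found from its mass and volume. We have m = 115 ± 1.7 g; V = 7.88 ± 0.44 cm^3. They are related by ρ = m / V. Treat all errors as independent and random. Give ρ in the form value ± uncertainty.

Relative error in a monomial: (δρ/ρ)² = Σ (nᵢ · δxᵢ/xᵢ)².
  (1·δm/m)² = (1×0.0148)² = 0.000219;  (-1·δV/V)² = (-1×0.0558)² = 0.00312
δρ/ρ = √(0.00334) = 0.0578
ρ = 14.6 g/cm^3, so δρ = 0.0578 × 14.6 = 0.843 g/cm^3.

14.6 ± 0.843 g/cm^3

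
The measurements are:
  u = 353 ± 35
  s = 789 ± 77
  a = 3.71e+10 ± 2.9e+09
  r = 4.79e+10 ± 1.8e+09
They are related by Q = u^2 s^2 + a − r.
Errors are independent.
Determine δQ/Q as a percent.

32.7%

Let p = u^2·s^2 = 7.76e+10. δp/p = √((2·δu/u)² + (2·δs/s)²) = √(0.0393 + 0.0381) = 0.278, so δp = 2.16e+10.
Q = p + a − r: δQ = √(δp² + δa² + δr²) = √(4.66e+20 + 8.41e+18 + 3.24e+18) = 2.19e+10
Q = 6.68e+10, so δQ/Q = 2.19e+10/6.68e+10 = 0.327.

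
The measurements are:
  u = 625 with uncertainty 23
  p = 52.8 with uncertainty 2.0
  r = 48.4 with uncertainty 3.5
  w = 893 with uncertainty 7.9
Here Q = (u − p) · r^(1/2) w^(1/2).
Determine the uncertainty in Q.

6470

Let h = u − p = 572. δh = √(δu² + δp²) = √(529 + 4.00) = 23.1, so δh/h = 0.0403.
Q is then a monomial in h, r, w:
δQ/Q = √((δh/h)² + (½·δr/r)² + (½·δw/w)²) = √(0.00163 + 0.00131 + 1.96e-05) = 0.0544
Q = 1.19e+05, so δQ = 0.0544 × 1.19e+05 = 6470.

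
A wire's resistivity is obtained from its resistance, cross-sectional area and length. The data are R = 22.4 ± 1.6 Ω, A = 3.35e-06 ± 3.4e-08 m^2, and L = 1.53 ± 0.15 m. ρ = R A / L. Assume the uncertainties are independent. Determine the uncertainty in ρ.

5.97e-06 Ω·m

Each factor contributes (exponent × relative error)² to (δρ/ρ)²:
  (1·δR/R)² = (1×0.0714)² = 0.00510;  (1·δA/A)² = (1×0.0101)² = 0.000103;  (-1·δL/L)² = (-1×0.0980)² = 0.00961
δρ/ρ = √(0.0148) = 0.122
ρ = 4.9e-05 Ω·m, so δρ = 0.122 × 4.9e-05 = 5.97e-06 Ω·m.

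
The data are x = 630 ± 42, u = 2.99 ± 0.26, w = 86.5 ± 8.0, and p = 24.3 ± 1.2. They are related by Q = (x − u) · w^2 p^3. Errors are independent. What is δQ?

Let h = x − u = 627. δh = √(δx² + δu²) = √(1760 + 0.0676) = 42.0, so δh/h = 0.0670.
Q is then a monomial in h, w, p:
δQ/Q = √((δh/h)² + (2·δw/w)² + (3·δp/p)²) = √(0.00449 + 0.0342 + 0.0219) = 0.246
Q = 6.73e+10, so δQ = 0.246 × 6.73e+10 = 1.66e+10.

1.66e+10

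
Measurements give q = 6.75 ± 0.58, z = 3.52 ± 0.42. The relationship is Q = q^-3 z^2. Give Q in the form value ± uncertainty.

0.0403 ± 0.0142

For a monomial Q ∝ q^-3, z^2, fractional errors add in quadrature:
  (-3·δq/q)² = (-3×0.0859)² = 0.0664;  (2·δz/z)² = (2×0.119)² = 0.0569
δQ/Q = √(0.123) = 0.351
Q = 0.0403, so δQ = 0.351 × 0.0403 = 0.0142.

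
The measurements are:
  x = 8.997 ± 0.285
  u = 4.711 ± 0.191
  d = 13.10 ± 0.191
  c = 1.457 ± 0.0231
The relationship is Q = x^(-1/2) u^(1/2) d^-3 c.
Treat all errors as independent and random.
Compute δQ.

2.49e-05

Since Q is a product/quotient, work with relative uncertainties:
  (−½·δx/x)² = (-0.5×0.0317)² = 0.000251;  (½·δu/u)² = (0.5×0.0405)² = 0.000411;  (-3·δd/d)² = (-3×0.0146)² = 0.00191;  (1·δc/c)² = (1×0.0159)² = 0.000251
δQ/Q = √(0.00283) = 0.0532
Q = 0.0004690, so δQ = 0.0532 × 0.0004690 = 2.49e-05.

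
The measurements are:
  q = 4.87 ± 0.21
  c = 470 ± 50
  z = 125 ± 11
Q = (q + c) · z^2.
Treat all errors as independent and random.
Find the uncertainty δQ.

Let u = q + c = 475. δu = √(δq² + δc²) = √(0.0441 + 2500) = 50.0, so δu/u = 0.105.
Q is then a monomial in u, z:
δQ/Q = √((δu/u)² + (2·δz/z)²) = √(0.0111 + 0.0310) = 0.205
Q = 7.42e+06, so δQ = 0.205 × 7.42e+06 = 1.52e+06.

1.52e+06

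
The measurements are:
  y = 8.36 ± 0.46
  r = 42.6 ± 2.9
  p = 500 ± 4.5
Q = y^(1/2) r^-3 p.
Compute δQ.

Q is a product of powers, so relative uncertainties combine in quadrature:
  (½·δy/y)² = (0.5×0.0550)² = 0.000757;  (-3·δr/r)² = (-3×0.0681)² = 0.0417;  (1·δp/p)² = (1×0.00900)² = 8.1e-05
δQ/Q = √(0.0425) = 0.206
Q = 0.0187, so δQ = 0.206 × 0.0187 = 0.00386.

0.00386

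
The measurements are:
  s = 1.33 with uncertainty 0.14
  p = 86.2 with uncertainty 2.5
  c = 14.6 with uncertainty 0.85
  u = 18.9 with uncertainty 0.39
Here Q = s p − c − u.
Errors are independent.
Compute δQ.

Let w = s·p = 115. δw/w = √((1·δs/s)² + (1·δp/p)²) = √(0.0111 + 0.000841) = 0.109, so δw = 12.5.
Q = w − c − u: δQ = √(δw² + δc² + δu²) = √(157 + 0.722 + 0.152) = 12.6

12.6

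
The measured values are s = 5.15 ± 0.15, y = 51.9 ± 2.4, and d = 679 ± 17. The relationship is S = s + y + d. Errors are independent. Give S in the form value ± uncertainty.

736 ± 17.2

Absolute uncertainties add in quadrature for a linear combination:
  (δs)² = 0.0225;  (δy)² = 5.76;  (δd)² = 289
δS = √(295) = 17.2
S = 736.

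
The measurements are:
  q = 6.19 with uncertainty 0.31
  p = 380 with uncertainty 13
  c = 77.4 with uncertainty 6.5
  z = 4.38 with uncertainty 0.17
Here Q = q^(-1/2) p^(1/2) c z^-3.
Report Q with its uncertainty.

Q is a product of powers, so relative uncertainties combine in quadrature:
  (−½·δq/q)² = (-0.5×0.0501)² = 0.000627;  (½·δp/p)² = (0.5×0.0342)² = 0.000293;  (1·δc/c)² = (1×0.0840)² = 0.00705;  (-3·δz/z)² = (-3×0.0388)² = 0.0136
δQ/Q = √(0.0215) = 0.147
Q = 7.22, so δQ = 0.147 × 7.22 = 1.06.

7.22 ± 1.06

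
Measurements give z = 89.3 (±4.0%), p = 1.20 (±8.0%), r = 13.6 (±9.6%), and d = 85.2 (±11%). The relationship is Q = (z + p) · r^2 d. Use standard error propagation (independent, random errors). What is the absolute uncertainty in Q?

3.21e+05

Let u = z + p = 90.5. δu = √(δz² + δp²) = √(12.8 + 0.00922) = 3.57, so δu/u = 0.0395.
Q is then a monomial in u, r, d:
δQ/Q = √((δu/u)² + (2·δr/r)² + (1·δd/d)²) = √(0.00156 + 0.0369 + 0.0121) = 0.225
Q = 1.43e+06, so δQ = 0.225 × 1.43e+06 = 3.21e+05.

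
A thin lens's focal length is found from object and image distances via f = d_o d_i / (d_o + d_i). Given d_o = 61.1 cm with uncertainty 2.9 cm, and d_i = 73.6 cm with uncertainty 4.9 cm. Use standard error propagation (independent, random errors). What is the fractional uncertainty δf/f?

∂f/∂d_o = (d_i/(d_o+d_i))² = 0.299;  ∂f/∂d_i = (d_o/(d_o+d_i))² = 0.206
δf = √((∂f/∂d_o · δd_o)² + (∂f/∂d_i · δd_i)²) = √(0.750 + 1.02) = 1.33 cm
f = 33.4 cm, so δf/f = 1.33/33.4 = 0.0398.

0.0398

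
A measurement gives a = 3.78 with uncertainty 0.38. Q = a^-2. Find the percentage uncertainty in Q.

20.1%

For a monomial Q ∝ a^-2, fractional errors add in quadrature:
  (-2·δa/a)² = (-2×0.101)² = 0.0404
δQ/Q = √(0.0404) = 0.201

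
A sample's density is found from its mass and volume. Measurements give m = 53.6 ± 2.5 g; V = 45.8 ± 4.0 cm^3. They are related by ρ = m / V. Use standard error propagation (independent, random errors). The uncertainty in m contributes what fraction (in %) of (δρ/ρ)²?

22.2%

(δρ/ρ)² = (1·δm/m)² + (-1·δV/V)²
  m term: (1×0.0466)² = 0.00218
  V term: (-1×0.0873)² = 0.00763
Total = 0.00980. Share from m = 0.00218/0.00980 = 0.222.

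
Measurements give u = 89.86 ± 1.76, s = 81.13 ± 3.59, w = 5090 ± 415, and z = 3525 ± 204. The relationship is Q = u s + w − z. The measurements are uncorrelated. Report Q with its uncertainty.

8855 ± 582

Let p = u·s = 7290. δp/p = √((1·δu/u)² + (1·δs/s)²) = √(0.000384 + 0.00196) = 0.0484, so δp = 353.
Q = p + w − z: δQ = √(δp² + δw² + δz²) = √(1.24e+05 + 1.72e+05 + 41600) = 582
Q = 8855.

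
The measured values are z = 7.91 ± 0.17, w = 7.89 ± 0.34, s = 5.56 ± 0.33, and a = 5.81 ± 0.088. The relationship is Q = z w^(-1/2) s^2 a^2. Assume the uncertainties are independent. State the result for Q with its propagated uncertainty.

2940 ± 371

Since Q is a product/quotient, work with relative uncertainties:
  (1·δz/z)² = (1×0.0215)² = 0.000462;  (−½·δw/w)² = (-0.5×0.0431)² = 0.000464;  (2·δs/s)² = (2×0.0594)² = 0.0141;  (2·δa/a)² = (2×0.0151)² = 0.000918
δQ/Q = √(0.0159) = 0.126
Q = 2940, so δQ = 0.126 × 2940 = 371.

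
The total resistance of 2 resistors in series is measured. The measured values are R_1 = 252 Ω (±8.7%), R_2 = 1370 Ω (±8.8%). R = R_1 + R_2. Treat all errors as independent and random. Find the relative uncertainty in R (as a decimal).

Sums and differences: (δR)² = Σ (cᵢ δxᵢ)².
  (δR_1)² = 481;  (δR_2)² = 14500
δR = √(15000) = 123 Ω
R = 1620 Ω, so δR/R = 123/1620 = 0.0755.

0.0755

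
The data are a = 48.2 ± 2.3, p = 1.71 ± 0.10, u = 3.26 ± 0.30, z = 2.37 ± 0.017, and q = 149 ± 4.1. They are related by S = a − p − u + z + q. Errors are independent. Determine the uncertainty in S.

Absolute uncertainties add in quadrature for a linear combination:
  (δa)² = 5.29;  (δp)² = 0.0100;  (δu)² = 0.0900;  (δz)² = 0.000289;  (δq)² = 16.8
δS = √(22.2) = 4.71

4.71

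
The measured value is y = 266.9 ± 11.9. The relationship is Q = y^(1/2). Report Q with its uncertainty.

Each factor contributes (exponent × relative error)² to (δQ/Q)²:
  (½·δy/y)² = (0.5×0.0446)² = 0.000497
δQ/Q = √(0.000497) = 0.0223
Q = 16.34, so δQ = 0.0223 × 16.34 = 0.364.

16.34 ± 0.364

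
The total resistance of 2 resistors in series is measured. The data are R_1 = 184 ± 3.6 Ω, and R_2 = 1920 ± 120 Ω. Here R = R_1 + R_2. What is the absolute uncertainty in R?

120 Ω

Sums and differences: (δR)² = Σ (cᵢ δxᵢ)².
  (δR_1)² = 13.0;  (δR_2)² = 14400
δR = √(14400) = 120 Ω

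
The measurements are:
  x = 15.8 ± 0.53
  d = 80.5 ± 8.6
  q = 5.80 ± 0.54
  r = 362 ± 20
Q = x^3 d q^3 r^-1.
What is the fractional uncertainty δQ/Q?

0.320

Products/powers → add relative errors in quadrature, weighted by exponent:
  (3·δx/x)² = (3×0.0335)² = 0.0101;  (1·δd/d)² = (1×0.107)² = 0.0114;  (3·δq/q)² = (3×0.0931)² = 0.0780;  (-1·δr/r)² = (-1×0.0552)² = 0.00305
δQ/Q = √(0.103) = 0.320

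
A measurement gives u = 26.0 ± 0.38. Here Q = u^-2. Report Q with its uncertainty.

Q ∝ u^-2, so δQ/Q = |-2| · δu/u = 2 × 0.0146 = 0.0292.
Q = 0.00148, so δQ = 0.0292 × 0.00148 = 4.32e-05.

(1.48 ± 0.0432) × 10^-3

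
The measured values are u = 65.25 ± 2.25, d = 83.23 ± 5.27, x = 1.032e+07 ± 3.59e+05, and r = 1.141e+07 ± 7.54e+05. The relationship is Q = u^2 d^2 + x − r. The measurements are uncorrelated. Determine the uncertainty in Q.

Let p = u^2·d^2 = 2.949e+07. δp/p = √((2·δu/u)² + (2·δd/d)²) = √(0.00476 + 0.0160) = 0.144, so δp = 4.25e+06.
Q = p + x − r: δQ = √(δp² + δx² + δr²) = √(1.81e+13 + 1.29e+11 + 5.69e+11) = 4.33e+06

4.33e+06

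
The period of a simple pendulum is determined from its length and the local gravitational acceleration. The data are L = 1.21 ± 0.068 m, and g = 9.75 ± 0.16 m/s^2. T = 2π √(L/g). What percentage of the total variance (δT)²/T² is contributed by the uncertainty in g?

7.86%

(δT/T)² = (½·δL/L)² + (−½·δg/g)²
  L term: (0.5×0.0562)² = 0.000790
  g term: (-0.5×0.0164)² = 6.73e-05
Total = 0.000857. Share from g = 6.73e-05/0.000857 = 0.0786.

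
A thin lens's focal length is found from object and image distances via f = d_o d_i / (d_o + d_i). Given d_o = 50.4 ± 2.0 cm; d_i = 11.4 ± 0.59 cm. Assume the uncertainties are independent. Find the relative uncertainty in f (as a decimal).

0.0428

∂f/∂d_o = (d_i/(d_o+d_i))² = 0.0340;  ∂f/∂d_i = (d_o/(d_o+d_i))² = 0.665
δf = √((∂f/∂d_o · δd_o)² + (∂f/∂d_i · δd_i)²) = √(0.00463 + 0.154) = 0.398 cm
f = 9.30 cm, so δf/f = 0.398/9.30 = 0.0428.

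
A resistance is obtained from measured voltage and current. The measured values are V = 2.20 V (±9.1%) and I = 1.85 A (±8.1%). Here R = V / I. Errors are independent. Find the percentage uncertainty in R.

12.2%

R is a product of powers, so relative uncertainties combine in quadrature:
  (1·δV/V)² = (1×0.0910)² = 0.00828;  (-1·δI/I)² = (-1×0.0810)² = 0.00656
δR/R = √(0.0148) = 0.122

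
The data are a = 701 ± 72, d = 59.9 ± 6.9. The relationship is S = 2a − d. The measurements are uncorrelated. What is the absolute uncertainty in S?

144

S is a linear combination, so absolute uncertainties add in quadrature:
  (2·δa)² = 20700;  (δd)² = 47.6
δS = √(20800) = 144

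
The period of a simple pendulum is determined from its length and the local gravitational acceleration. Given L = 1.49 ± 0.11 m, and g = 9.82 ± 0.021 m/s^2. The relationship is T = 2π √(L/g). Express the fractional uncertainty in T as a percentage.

T is a product of powers, so relative uncertainties combine in quadrature:
  (½·δL/L)² = (0.5×0.0738)² = 0.00136;  (−½·δg/g)² = (-0.5×0.00214)² = 1.14e-06
δT/T = √(0.00136) = 0.0369

3.69%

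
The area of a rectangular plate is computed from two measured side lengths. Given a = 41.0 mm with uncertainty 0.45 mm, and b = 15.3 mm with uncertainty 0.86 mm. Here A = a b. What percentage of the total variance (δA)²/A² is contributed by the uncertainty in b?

(δA/A)² = (1·δa/a)² + (1·δb/b)²
  a term: (1×0.0110)² = 0.000120
  b term: (1×0.0562)² = 0.00316
Total = 0.00328. Share from b = 0.00316/0.00328 = 0.963.

96.3%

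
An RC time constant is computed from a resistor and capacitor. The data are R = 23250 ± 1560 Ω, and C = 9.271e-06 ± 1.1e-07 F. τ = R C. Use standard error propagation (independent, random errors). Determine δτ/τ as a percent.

Products/powers → add relative errors in quadrature, weighted by exponent:
  (1·δR/R)² = (1×0.0671)² = 0.00450;  (1·δC/C)² = (1×0.0119)² = 0.000141
δτ/τ = √(0.00464) = 0.0681

6.81%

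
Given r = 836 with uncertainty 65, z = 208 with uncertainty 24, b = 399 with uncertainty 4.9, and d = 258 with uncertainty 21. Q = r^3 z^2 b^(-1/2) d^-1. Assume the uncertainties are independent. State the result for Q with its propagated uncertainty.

(4.91 ± 1.66) × 10^9

For a monomial Q ∝ r^3, z^2, b^(-1/2), d^-1, fractional errors add in quadrature:
  (3·δr/r)² = (3×0.0778)² = 0.0544;  (2·δz/z)² = (2×0.115)² = 0.0533;  (−½·δb/b)² = (-0.5×0.0123)² = 3.77e-05;  (-1·δd/d)² = (-1×0.0814)² = 0.00663
δQ/Q = √(0.114) = 0.338
Q = 4.91e+09, so δQ = 0.338 × 4.91e+09 = 1.66e+09.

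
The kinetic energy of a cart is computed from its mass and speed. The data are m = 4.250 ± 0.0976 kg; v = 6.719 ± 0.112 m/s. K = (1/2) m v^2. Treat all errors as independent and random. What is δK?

3.88 J

K is a product of powers, so relative uncertainties combine in quadrature:
  (1·δm/m)² = (1×0.0230)² = 0.000527;  (2·δv/v)² = (2×0.0167)² = 0.00111
δK/K = √(0.00164) = 0.0405
K = 95.93 J, so δK = 0.0405 × 95.93 = 3.88 J.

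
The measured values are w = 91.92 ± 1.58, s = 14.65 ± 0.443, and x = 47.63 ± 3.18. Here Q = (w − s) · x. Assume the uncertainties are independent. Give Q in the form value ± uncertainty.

3680 ± 258

Let u = w − s = 77.27. δu = √(δw² + δs²) = √(2.50 + 0.196) = 1.64, so δu/u = 0.0212.
Q is then a monomial in u, x:
δQ/Q = √((δu/u)² + (1·δx/x)²) = √(0.000451 + 0.00446) = 0.0701
Q = 3680, so δQ = 0.0701 × 3680 = 258.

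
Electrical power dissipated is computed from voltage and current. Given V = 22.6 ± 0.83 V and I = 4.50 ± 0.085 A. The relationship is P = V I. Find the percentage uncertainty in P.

4.13%

Relative error in a monomial: (δP/P)² = Σ (nᵢ · δxᵢ/xᵢ)².
  (1·δV/V)² = (1×0.0367)² = 0.00135;  (1·δI/I)² = (1×0.0189)² = 0.000357
δP/P = √(0.00171) = 0.0413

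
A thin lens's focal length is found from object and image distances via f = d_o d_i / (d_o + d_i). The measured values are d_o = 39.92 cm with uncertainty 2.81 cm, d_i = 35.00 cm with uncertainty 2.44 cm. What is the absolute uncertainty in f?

0.925 cm

∂f/∂d_o = (d_i/(d_o+d_i))² = 0.218;  ∂f/∂d_i = (d_o/(d_o+d_i))² = 0.284
δf = √((∂f/∂d_o · δd_o)² + (∂f/∂d_i · δd_i)²) = √(0.376 + 0.480) = 0.925 cm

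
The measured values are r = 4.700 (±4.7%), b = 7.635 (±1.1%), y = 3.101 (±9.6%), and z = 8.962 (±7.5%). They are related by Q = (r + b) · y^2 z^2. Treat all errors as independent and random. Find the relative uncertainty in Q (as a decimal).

0.244

Let u = r + b = 12.34. δu = √(δr² + δb²) = √(0.0488 + 0.00705) = 0.236, so δu/u = 0.0192.
Q is then a monomial in u, y, z:
δQ/Q = √((δu/u)² + (2·δy/y)² + (2·δz/z)²) = √(0.000367 + 0.0369 + 0.0225) = 0.244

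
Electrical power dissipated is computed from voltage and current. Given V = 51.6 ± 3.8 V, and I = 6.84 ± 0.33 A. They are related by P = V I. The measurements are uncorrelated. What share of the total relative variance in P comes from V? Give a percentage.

(δP/P)² = (1·δV/V)² + (1·δI/I)²
  V term: (1×0.0736)² = 0.00542
  I term: (1×0.0482)² = 0.00233
Total = 0.00775. Share from V = 0.00542/0.00775 = 0.700.

70.0%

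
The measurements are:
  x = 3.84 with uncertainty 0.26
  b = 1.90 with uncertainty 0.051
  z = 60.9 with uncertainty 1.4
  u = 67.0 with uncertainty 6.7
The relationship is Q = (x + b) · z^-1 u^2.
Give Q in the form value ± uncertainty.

423 ± 87.4

Let w = x + b = 5.74. δw = √(δx² + δb²) = √(0.0676 + 0.00260) = 0.265, so δw/w = 0.0462.
Q is then a monomial in w, z, u:
δQ/Q = √((δw/w)² + (-1·δz/z)² + (2·δu/u)²) = √(0.00213 + 0.000528 + 0.0400) = 0.207
Q = 423, so δQ = 0.207 × 423 = 87.4.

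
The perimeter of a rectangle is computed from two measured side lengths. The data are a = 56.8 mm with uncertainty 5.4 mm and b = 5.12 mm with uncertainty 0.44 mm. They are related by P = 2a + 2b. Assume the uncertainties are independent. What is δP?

10.8 mm

Sums and differences: (δP)² = Σ (cᵢ δxᵢ)².
  (2·δa)² = 117;  (2·δb)² = 0.774
δP = √(117) = 10.8 mm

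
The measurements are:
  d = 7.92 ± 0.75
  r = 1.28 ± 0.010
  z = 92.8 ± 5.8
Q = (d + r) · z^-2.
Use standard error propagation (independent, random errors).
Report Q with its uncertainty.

Let u = d + r = 9.20. δu = √(δd² + δr²) = √(0.562 + 0.000100) = 0.750, so δu/u = 0.0815.
Q is then a monomial in u, z:
δQ/Q = √((δu/u)² + (-2·δz/z)²) = √(0.00665 + 0.0156) = 0.149
Q = 0.00107, so δQ = 0.149 × 0.00107 = 0.000159.

0.00107 ± 0.000159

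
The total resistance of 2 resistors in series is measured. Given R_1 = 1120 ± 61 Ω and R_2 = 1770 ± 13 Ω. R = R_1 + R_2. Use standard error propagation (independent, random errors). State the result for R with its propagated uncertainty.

2890 ± 62.4 Ω

Sums and differences: (δR)² = Σ (cᵢ δxᵢ)².
  (δR_1)² = 3720;  (δR_2)² = 169
δR = √(3890) = 62.4 Ω
R = 2890 Ω.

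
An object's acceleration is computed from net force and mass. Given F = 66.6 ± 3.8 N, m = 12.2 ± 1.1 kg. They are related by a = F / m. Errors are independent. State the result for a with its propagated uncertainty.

Products/powers → add relative errors in quadrature, weighted by exponent:
  (1·δF/F)² = (1×0.0571)² = 0.00326;  (-1·δm/m)² = (-1×0.0902)² = 0.00813
δa/a = √(0.0114) = 0.107
a = 5.46 m/s^2, so δa = 0.107 × 5.46 = 0.582 m/s^2.

5.46 ± 0.582 m/s^2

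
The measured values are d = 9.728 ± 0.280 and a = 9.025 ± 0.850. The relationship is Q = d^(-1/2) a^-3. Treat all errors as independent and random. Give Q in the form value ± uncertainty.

0.0004362 ± 0.000123

Relative error in a monomial: (δQ/Q)² = Σ (nᵢ · δxᵢ/xᵢ)².
  (−½·δd/d)² = (-0.5×0.0288)² = 0.000207;  (-3·δa/a)² = (-3×0.0942)² = 0.0798
δQ/Q = √(0.0800) = 0.283
Q = 0.0004362, so δQ = 0.283 × 0.0004362 = 0.000123.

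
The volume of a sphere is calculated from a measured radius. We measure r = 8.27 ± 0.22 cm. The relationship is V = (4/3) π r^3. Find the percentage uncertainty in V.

For a monomial V ∝ r^3, fractional errors add in quadrature:
  (3·δr/r)² = (3×0.0266)² = 0.00637
δV/V = √(0.00637) = 0.0798

7.98%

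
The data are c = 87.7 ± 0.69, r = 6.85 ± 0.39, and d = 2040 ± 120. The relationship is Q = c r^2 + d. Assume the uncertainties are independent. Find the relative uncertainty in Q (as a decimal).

Let p = c·r^2 = 4120. δp/p = √((1·δc/c)² + (2·δr/r)²) = √(6.19e-05 + 0.0130) = 0.114, so δp = 470.
Q = p + d: δQ = √(δp² + δd²) = √(2.21e+05 + 14400) = 485
Q = 6160, so δQ/Q = 485/6160 = 0.0788.

0.0788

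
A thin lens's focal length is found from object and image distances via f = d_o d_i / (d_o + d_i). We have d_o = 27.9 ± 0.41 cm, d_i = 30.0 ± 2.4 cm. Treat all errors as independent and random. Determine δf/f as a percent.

3.93%

∂f/∂d_o = (d_i/(d_o+d_i))² = 0.268;  ∂f/∂d_i = (d_o/(d_o+d_i))² = 0.232
δf = √((∂f/∂d_o · δd_o)² + (∂f/∂d_i · δd_i)²) = √(0.0121 + 0.311) = 0.568 cm
f = 14.5 cm, so δf/f = 0.568/14.5 = 0.0393.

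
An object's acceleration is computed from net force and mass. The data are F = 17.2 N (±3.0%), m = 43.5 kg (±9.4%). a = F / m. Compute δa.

a is a product of powers, so relative uncertainties combine in quadrature:
  (1·δF/F)² = (1×0.0300)² = 0.000900;  (-1·δm/m)² = (-1×0.0940)² = 0.00884
δa/a = √(0.00974) = 0.0987
a = 0.395 m/s^2, so δa = 0.0987 × 0.395 = 0.0390 m/s^2.

0.0390 m/s^2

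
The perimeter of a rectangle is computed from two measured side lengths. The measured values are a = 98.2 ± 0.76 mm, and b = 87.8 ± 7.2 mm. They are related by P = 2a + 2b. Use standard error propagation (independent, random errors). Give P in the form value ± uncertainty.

372 ± 14.5 mm

Each term contributes (cᵢ δxᵢ)² to (δP)²:
  (2·δa)² = 2.31;  (2·δb)² = 207
δP = √(210) = 14.5 mm
P = 372 mm.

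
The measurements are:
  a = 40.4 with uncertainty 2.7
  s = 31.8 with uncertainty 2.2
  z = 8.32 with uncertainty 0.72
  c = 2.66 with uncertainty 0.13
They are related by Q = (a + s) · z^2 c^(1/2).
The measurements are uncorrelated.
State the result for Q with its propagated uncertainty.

Let u = a + s = 72.2. δu = √(δa² + δs²) = √(7.29 + 4.84) = 3.48, so δu/u = 0.0482.
Q is then a monomial in u, z, c:
δQ/Q = √((δu/u)² + (2·δz/z)² + (½·δc/c)²) = √(0.00233 + 0.0300 + 0.000597) = 0.181
Q = 8150, so δQ = 0.181 × 8150 = 1480.

8150 ± 1480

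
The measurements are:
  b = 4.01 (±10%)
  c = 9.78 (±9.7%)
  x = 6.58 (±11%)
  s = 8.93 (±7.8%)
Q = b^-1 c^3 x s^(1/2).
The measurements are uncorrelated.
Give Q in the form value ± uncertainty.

4590 ± 1510

Each factor contributes (exponent × relative error)² to (δQ/Q)²:
  (-1·δb/b)² = (-1×0.100)² = 0.0100;  (3·δc/c)² = (3×0.0970)² = 0.0847;  (1·δx/x)² = (1×0.110)² = 0.0121;  (½·δs/s)² = (0.5×0.0780)² = 0.00152
δQ/Q = √(0.108) = 0.329
Q = 4590, so δQ = 0.329 × 4590 = 1510.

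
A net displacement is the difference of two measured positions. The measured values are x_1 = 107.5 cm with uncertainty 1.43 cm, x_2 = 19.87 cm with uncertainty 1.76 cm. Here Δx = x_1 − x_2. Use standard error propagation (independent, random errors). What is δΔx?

2.27 cm

For a sum/difference, combine absolute errors in quadrature:
  (δx_1)² = 2.04;  (δx_2)² = 3.10
δΔx = √(5.14) = 2.27 cm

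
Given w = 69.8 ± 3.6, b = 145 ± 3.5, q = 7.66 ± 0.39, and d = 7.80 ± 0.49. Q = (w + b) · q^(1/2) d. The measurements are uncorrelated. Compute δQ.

332

Let u = w + b = 215. δu = √(δw² + δb²) = √(13.0 + 12.2) = 5.02, so δu/u = 0.0234.
Q is then a monomial in u, q, d:
δQ/Q = √((δu/u)² + (½·δq/q)² + (1·δd/d)²) = √(0.000546 + 0.000648 + 0.00395) = 0.0717
Q = 4640, so δQ = 0.0717 × 4640 = 332.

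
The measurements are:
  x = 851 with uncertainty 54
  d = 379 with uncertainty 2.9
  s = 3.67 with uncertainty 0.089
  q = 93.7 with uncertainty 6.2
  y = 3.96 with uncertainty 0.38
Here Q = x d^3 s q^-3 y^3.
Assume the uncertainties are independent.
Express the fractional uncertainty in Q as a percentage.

Q is a product of powers, so relative uncertainties combine in quadrature:
  (1·δx/x)² = (1×0.0635)² = 0.00403;  (3·δd/d)² = (3×0.00765)² = 0.000527;  (1·δs/s)² = (1×0.0243)² = 0.000588;  (-3·δq/q)² = (-3×0.0662)² = 0.0394;  (3·δy/y)² = (3×0.0960)² = 0.0829
δQ/Q = √(0.127) = 0.357

35.7%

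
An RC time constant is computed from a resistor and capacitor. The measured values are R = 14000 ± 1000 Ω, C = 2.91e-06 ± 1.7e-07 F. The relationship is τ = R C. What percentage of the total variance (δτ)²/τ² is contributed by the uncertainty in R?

59.9%

(δτ/τ)² = (1·δR/R)² + (1·δC/C)²
  R term: (1×0.0714)² = 0.00510
  C term: (1×0.0584)² = 0.00341
Total = 0.00851. Share from R = 0.00510/0.00851 = 0.599.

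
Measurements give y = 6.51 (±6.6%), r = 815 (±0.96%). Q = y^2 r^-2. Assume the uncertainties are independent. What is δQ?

8.51e-06

Q is a product of powers, so relative uncertainties combine in quadrature:
  (2·δy/y)² = (2×0.0660)² = 0.0174;  (-2·δr/r)² = (-2×0.00960)² = 0.000369
δQ/Q = √(0.0178) = 0.133
Q = 6.38e-05, so δQ = 0.133 × 6.38e-05 = 8.51e-06.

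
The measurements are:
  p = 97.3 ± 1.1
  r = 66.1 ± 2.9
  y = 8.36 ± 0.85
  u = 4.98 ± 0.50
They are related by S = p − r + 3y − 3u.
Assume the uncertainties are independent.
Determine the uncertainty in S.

4.29

Each term contributes (cᵢ δxᵢ)² to (δS)²:
  (δp)² = 1.21;  (δr)² = 8.41;  (3·δy)² = 6.50;  (3·δu)² = 2.25
δS = √(18.4) = 4.29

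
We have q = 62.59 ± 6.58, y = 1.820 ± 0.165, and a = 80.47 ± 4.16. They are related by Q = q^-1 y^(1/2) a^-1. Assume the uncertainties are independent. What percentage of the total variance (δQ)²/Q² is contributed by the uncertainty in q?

70.0%

(δQ/Q)² = (-1·δq/q)² + (½·δy/y)² + (-1·δa/a)²
  q term: (-1×0.105)² = 0.0111
  y term: (0.5×0.0907)² = 0.00205
  a term: (-1×0.0517)² = 0.00267
Total = 0.0158. Share from q = 0.0111/0.0158 = 0.700.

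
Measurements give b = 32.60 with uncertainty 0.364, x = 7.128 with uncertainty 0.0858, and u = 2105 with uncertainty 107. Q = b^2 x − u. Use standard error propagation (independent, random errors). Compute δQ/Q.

0.0402

Let p = b^2·x = 7575. δp/p = √((2·δb/b)² + (1·δx/x)²) = √(0.000499 + 0.000145) = 0.0254, so δp = 192.
Q = p − u: δQ = √(δp² + δu²) = √(36900 + 11400) = 220
Q = 5470, so δQ/Q = 220/5470 = 0.0402.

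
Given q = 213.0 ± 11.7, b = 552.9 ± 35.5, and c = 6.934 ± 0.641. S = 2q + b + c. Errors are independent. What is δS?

42.5

Sums and differences: (δS)² = Σ (cᵢ δxᵢ)².
  (2·δq)² = 548;  (δb)² = 1260;  (δc)² = 0.411
δS = √(1810) = 42.5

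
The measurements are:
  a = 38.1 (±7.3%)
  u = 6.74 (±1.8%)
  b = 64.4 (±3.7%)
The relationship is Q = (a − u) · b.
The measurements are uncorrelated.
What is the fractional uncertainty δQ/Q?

0.0962

Let w = a − u = 31.4. δw = √(δa² + δu²) = √(7.74 + 0.0147) = 2.78, so δw/w = 0.0888.
Q is then a monomial in w, b:
δQ/Q = √((δw/w)² + (1·δb/b)²) = √(0.00788 + 0.00137) = 0.0962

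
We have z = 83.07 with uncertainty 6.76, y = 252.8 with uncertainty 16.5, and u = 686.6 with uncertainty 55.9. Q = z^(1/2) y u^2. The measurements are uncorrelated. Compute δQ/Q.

0.180

Q is a product of powers, so relative uncertainties combine in quadrature:
  (½·δz/z)² = (0.5×0.0814)² = 0.00166;  (1·δy/y)² = (1×0.0653)² = 0.00426;  (2·δu/u)² = (2×0.0814)² = 0.0265
δQ/Q = √(0.0324) = 0.180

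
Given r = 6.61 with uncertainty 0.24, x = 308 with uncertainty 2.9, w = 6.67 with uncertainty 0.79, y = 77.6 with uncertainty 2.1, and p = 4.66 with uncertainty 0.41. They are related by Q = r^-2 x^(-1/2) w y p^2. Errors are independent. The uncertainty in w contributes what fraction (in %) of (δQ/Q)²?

(δQ/Q)² = (-2·δr/r)² + (−½·δx/x)² + (1·δw/w)² + (1·δy/y)² + (2·δp/p)²
  r term: (-2×0.0363)² = 0.00527
  x term: (-0.5×0.00942)² = 2.22e-05
  w term: (1×0.118)² = 0.0140
  y term: (1×0.0271)² = 0.000732
  p term: (2×0.0880)² = 0.0310
Total = 0.0510. Share from w = 0.0140/0.0510 = 0.275.

27.5%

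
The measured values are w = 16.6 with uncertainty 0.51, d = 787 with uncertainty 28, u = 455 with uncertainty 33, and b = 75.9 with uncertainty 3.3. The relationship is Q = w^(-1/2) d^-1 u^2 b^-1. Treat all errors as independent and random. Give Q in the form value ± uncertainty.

Q is a product of powers, so relative uncertainties combine in quadrature:
  (−½·δw/w)² = (-0.5×0.0307)² = 0.000236;  (-1·δd/d)² = (-1×0.0356)² = 0.00127;  (2·δu/u)² = (2×0.0725)² = 0.0210;  (-1·δb/b)² = (-1×0.0435)² = 0.00189
δQ/Q = √(0.0244) = 0.156
Q = 0.851, so δQ = 0.156 × 0.851 = 0.133.

0.851 ± 0.133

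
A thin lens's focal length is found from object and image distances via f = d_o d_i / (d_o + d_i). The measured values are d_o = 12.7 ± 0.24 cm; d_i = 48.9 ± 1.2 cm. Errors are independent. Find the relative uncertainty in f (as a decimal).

∂f/∂d_o = (d_i/(d_o+d_i))² = 0.630;  ∂f/∂d_i = (d_o/(d_o+d_i))² = 0.0425
δf = √((∂f/∂d_o · δd_o)² + (∂f/∂d_i · δd_i)²) = √(0.0229 + 0.00260) = 0.160 cm
f = 10.1 cm, so δf/f = 0.160/10.1 = 0.0158.

0.0158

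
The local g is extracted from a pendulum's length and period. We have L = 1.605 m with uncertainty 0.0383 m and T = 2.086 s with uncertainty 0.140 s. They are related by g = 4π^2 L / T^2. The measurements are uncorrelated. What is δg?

1.99 m/s^2

g is a product of powers, so relative uncertainties combine in quadrature:
  (1·δL/L)² = (1×0.0239)² = 0.000569;  (-2·δT/T)² = (-2×0.0671)² = 0.0180
δg/g = √(0.0186) = 0.136
g = 14.56 m/s^2, so δg = 0.136 × 14.56 = 1.99 m/s^2.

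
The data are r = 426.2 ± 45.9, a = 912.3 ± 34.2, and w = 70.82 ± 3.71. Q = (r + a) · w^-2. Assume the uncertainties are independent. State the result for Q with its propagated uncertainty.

0.2669 ± 0.0302

Let u = r + a = 1338. δu = √(δr² + δa²) = √(2110 + 1170) = 57.2, so δu/u = 0.0428.
Q is then a monomial in u, w:
δQ/Q = √((δu/u)² + (-2·δw/w)²) = √(0.00183 + 0.0110) = 0.113
Q = 0.2669, so δQ = 0.113 × 0.2669 = 0.0302.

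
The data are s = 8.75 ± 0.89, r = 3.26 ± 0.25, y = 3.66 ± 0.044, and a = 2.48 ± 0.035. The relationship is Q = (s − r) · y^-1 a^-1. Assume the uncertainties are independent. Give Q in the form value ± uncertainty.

0.605 ± 0.102

Let u = s − r = 5.49. δu = √(δs² + δr²) = √(0.792 + 0.0625) = 0.924, so δu/u = 0.168.
Q is then a monomial in u, y, a:
δQ/Q = √((δu/u)² + (-1·δy/y)² + (-1·δa/a)²) = √(0.0284 + 0.000145 + 0.000199) = 0.169
Q = 0.605, so δQ = 0.169 × 0.605 = 0.102.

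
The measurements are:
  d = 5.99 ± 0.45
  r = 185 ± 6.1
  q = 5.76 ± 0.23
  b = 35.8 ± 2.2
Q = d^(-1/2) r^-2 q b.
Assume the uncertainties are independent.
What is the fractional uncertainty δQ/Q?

Q is a product of powers, so relative uncertainties combine in quadrature:
  (−½·δd/d)² = (-0.5×0.0751)² = 0.00141;  (-2·δr/r)² = (-2×0.0330)² = 0.00435;  (1·δq/q)² = (1×0.0399)² = 0.00159;  (1·δb/b)² = (1×0.0615)² = 0.00378
δQ/Q = √(0.0111) = 0.106

0.106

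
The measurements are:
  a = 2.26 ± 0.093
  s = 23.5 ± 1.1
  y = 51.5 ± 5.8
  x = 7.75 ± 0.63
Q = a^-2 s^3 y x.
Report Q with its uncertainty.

Each factor contributes (exponent × relative error)² to (δQ/Q)²:
  (-2·δa/a)² = (-2×0.0412)² = 0.00677;  (3·δs/s)² = (3×0.0468)² = 0.0197;  (1·δy/y)² = (1×0.113)² = 0.0127;  (1·δx/x)² = (1×0.0813)² = 0.00661
δQ/Q = √(0.0458) = 0.214
Q = 1.01e+06, so δQ = 0.214 × 1.01e+06 = 2.17e+05.

(1.01 ± 0.217) × 10^6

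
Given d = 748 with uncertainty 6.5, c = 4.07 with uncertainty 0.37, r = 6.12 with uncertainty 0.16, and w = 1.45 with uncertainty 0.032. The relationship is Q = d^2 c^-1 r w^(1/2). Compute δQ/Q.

Each factor contributes (exponent × relative error)² to (δQ/Q)²:
  (2·δd/d)² = (2×0.00869)² = 0.000302;  (-1·δc/c)² = (-1×0.0909)² = 0.00826;  (1·δr/r)² = (1×0.0261)² = 0.000683;  (½·δw/w)² = (0.5×0.0221)² = 0.000122
δQ/Q = √(0.00937) = 0.0968

0.0968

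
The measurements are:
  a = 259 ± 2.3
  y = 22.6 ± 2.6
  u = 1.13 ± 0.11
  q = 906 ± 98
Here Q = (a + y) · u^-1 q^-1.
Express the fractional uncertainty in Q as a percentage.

14.6%

Let w = a + y = 282. δw = √(δa² + δy²) = √(5.29 + 6.76) = 3.47, so δw/w = 0.0123.
Q is then a monomial in w, u, q:
δQ/Q = √((δw/w)² + (-1·δu/u)² + (-1·δq/q)²) = √(0.000152 + 0.00948 + 0.0117) = 0.146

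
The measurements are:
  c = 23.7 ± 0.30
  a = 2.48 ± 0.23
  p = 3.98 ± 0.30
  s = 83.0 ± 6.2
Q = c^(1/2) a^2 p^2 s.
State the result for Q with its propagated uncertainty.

39400 ± 9860

Each factor contributes (exponent × relative error)² to (δQ/Q)²:
  (½·δc/c)² = (0.5×0.0127)² = 4.01e-05;  (2·δa/a)² = (2×0.0927)² = 0.0344;  (2·δp/p)² = (2×0.0754)² = 0.0227;  (1·δs/s)² = (1×0.0747)² = 0.00558
δQ/Q = √(0.0628) = 0.251
Q = 39400, so δQ = 0.251 × 39400 = 9860.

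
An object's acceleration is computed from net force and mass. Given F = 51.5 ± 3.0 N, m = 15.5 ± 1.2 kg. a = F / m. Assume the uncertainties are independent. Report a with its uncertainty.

3.32 ± 0.322 m/s^2

Relative error in a monomial: (δa/a)² = Σ (nᵢ · δxᵢ/xᵢ)².
  (1·δF/F)² = (1×0.0583)² = 0.00339;  (-1·δm/m)² = (-1×0.0774)² = 0.00599
δa/a = √(0.00939) = 0.0969
a = 3.32 m/s^2, so δa = 0.0969 × 3.32 = 0.322 m/s^2.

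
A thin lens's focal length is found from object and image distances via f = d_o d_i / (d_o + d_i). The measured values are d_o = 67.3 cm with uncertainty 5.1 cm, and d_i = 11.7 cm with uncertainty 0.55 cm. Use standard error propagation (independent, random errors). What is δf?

0.415 cm

∂f/∂d_o = (d_i/(d_o+d_i))² = 0.0219;  ∂f/∂d_i = (d_o/(d_o+d_i))² = 0.726
δf = √((∂f/∂d_o · δd_o)² + (∂f/∂d_i · δd_i)²) = √(0.0125 + 0.159) = 0.415 cm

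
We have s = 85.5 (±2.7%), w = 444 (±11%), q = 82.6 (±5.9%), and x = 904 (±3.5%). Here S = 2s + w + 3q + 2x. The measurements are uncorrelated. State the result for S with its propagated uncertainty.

2670 ± 81.4

Sums and differences: (δS)² = Σ (cᵢ δxᵢ)².
  (2·δs)² = 21.3;  (δw)² = 2390;  (3·δq)² = 214;  (2·δx)² = 4000
δS = √(6620) = 81.4
S = 2670.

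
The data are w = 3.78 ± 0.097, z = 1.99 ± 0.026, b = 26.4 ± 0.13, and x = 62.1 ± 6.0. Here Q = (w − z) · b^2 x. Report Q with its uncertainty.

77500 ± 8690

Let u = w − z = 1.79. δu = √(δw² + δz²) = √(0.00941 + 0.000676) = 0.100, so δu/u = 0.0561.
Q is then a monomial in u, b, x:
δQ/Q = √((δu/u)² + (2·δb/b)² + (1·δx/x)²) = √(0.00315 + 9.7e-05 + 0.00934) = 0.112
Q = 77500, so δQ = 0.112 × 77500 = 8690.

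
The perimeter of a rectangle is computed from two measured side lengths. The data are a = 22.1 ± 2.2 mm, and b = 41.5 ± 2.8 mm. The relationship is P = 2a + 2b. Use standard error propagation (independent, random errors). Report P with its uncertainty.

Absolute uncertainties add in quadrature for a linear combination:
  (2·δa)² = 19.4;  (2·δb)² = 31.4
δP = √(50.7) = 7.12 mm
P = 127 mm.

127 ± 7.12 mm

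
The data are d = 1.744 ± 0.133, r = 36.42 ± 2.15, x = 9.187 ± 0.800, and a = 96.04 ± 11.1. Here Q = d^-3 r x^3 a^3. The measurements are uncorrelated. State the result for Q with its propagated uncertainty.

(4.716 ± 2.33) × 10^9

Products/powers → add relative errors in quadrature, weighted by exponent:
  (-3·δd/d)² = (-3×0.0763)² = 0.0523;  (1·δr/r)² = (1×0.0590)² = 0.00348;  (3·δx/x)² = (3×0.0871)² = 0.0682;  (3·δa/a)² = (3×0.116)² = 0.120
δQ/Q = √(0.244) = 0.494
Q = 4.716e+09, so δQ = 0.494 × 4.716e+09 = 2.33e+09.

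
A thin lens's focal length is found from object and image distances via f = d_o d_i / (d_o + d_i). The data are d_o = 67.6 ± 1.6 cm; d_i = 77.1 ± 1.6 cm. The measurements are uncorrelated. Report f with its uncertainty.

36.0 ± 0.573 cm

∂f/∂d_o = (d_i/(d_o+d_i))² = 0.284;  ∂f/∂d_i = (d_o/(d_o+d_i))² = 0.218
δf = √((∂f/∂d_o · δd_o)² + (∂f/∂d_i · δd_i)²) = √(0.206 + 0.122) = 0.573 cm
f = 36.0 cm.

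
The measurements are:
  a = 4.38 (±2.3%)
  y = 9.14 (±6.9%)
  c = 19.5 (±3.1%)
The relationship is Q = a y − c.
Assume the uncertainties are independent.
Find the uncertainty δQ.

2.97

Let p = a·y = 40.0. δp/p = √((1·δa/a)² + (1·δy/y)²) = √(0.000529 + 0.00476) = 0.0727, so δp = 2.91.
Q = p − c: δQ = √(δp² + δc²) = √(8.48 + 0.365) = 2.97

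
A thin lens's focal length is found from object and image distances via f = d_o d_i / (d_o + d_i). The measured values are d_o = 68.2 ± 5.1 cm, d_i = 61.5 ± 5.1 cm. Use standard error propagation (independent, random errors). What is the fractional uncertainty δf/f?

∂f/∂d_o = (d_i/(d_o+d_i))² = 0.225;  ∂f/∂d_i = (d_o/(d_o+d_i))² = 0.276
δf = √((∂f/∂d_o · δd_o)² + (∂f/∂d_i · δd_i)²) = √(1.31 + 1.99) = 1.82 cm
f = 32.3 cm, so δf/f = 1.82/32.3 = 0.0562.

0.0562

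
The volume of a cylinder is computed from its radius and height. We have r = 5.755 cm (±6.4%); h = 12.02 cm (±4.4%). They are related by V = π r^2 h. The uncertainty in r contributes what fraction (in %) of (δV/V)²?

(δV/V)² = (2·δr/r)² + (1·δh/h)²
  r term: (2×0.0640)² = 0.0164
  h term: (1×0.0440)² = 0.00194
Total = 0.0183. Share from r = 0.0164/0.0183 = 0.894.

89.4%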